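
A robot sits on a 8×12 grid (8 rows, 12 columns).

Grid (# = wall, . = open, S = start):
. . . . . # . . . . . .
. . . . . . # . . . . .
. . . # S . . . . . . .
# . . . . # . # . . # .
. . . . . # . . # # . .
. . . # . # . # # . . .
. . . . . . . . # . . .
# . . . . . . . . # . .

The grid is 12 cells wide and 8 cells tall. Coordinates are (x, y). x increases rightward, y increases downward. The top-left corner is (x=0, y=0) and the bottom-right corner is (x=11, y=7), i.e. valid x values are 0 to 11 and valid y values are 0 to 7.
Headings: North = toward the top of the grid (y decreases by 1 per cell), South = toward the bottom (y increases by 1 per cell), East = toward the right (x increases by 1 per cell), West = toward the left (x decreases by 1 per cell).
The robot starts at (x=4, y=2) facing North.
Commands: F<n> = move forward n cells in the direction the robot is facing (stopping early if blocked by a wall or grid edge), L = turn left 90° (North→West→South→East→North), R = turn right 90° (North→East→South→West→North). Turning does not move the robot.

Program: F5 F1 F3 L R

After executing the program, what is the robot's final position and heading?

Start: (x=4, y=2), facing North
  F5: move forward 2/5 (blocked), now at (x=4, y=0)
  F1: move forward 0/1 (blocked), now at (x=4, y=0)
  F3: move forward 0/3 (blocked), now at (x=4, y=0)
  L: turn left, now facing West
  R: turn right, now facing North
Final: (x=4, y=0), facing North

Answer: Final position: (x=4, y=0), facing North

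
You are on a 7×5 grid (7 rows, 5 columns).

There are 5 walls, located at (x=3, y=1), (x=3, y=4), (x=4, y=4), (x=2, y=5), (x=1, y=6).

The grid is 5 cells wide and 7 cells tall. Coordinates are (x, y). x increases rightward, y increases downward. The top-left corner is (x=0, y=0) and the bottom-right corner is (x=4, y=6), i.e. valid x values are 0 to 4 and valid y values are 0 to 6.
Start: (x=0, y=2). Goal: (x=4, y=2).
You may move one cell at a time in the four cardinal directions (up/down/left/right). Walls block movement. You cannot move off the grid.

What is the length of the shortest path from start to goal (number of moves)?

BFS from (x=0, y=2) until reaching (x=4, y=2):
  Distance 0: (x=0, y=2)
  Distance 1: (x=0, y=1), (x=1, y=2), (x=0, y=3)
  Distance 2: (x=0, y=0), (x=1, y=1), (x=2, y=2), (x=1, y=3), (x=0, y=4)
  Distance 3: (x=1, y=0), (x=2, y=1), (x=3, y=2), (x=2, y=3), (x=1, y=4), (x=0, y=5)
  Distance 4: (x=2, y=0), (x=4, y=2), (x=3, y=3), (x=2, y=4), (x=1, y=5), (x=0, y=6)  <- goal reached here
One shortest path (4 moves): (x=0, y=2) -> (x=1, y=2) -> (x=2, y=2) -> (x=3, y=2) -> (x=4, y=2)

Answer: Shortest path length: 4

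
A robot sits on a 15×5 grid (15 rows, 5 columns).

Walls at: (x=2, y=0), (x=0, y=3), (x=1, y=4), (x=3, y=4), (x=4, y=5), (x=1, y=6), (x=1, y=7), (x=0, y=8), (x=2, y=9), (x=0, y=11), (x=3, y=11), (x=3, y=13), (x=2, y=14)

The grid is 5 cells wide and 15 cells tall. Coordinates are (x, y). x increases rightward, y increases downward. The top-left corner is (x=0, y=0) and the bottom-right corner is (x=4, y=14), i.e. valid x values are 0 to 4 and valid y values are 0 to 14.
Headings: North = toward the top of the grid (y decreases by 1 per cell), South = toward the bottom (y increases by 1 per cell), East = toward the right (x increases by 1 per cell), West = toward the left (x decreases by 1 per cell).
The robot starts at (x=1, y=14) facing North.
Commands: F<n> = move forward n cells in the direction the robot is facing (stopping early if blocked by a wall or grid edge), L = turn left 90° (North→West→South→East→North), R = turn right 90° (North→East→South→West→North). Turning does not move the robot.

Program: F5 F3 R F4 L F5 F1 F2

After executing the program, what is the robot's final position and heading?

Start: (x=1, y=14), facing North
  F5: move forward 5, now at (x=1, y=9)
  F3: move forward 1/3 (blocked), now at (x=1, y=8)
  R: turn right, now facing East
  F4: move forward 3/4 (blocked), now at (x=4, y=8)
  L: turn left, now facing North
  F5: move forward 2/5 (blocked), now at (x=4, y=6)
  F1: move forward 0/1 (blocked), now at (x=4, y=6)
  F2: move forward 0/2 (blocked), now at (x=4, y=6)
Final: (x=4, y=6), facing North

Answer: Final position: (x=4, y=6), facing North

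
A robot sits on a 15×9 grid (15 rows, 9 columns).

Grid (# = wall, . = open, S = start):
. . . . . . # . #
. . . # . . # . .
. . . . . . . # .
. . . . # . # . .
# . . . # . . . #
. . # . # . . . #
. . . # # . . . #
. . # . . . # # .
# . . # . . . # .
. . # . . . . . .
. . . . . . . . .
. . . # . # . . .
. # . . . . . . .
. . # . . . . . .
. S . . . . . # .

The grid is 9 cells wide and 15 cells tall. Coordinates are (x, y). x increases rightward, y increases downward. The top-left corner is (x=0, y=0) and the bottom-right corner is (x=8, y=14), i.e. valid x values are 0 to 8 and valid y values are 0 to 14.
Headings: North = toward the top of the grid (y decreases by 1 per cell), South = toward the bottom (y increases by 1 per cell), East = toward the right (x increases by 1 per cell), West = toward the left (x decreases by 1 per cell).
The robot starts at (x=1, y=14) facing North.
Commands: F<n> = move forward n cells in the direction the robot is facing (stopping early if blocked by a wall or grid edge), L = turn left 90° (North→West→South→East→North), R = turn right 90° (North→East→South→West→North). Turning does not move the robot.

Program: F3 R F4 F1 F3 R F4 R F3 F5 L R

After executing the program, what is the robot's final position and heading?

Answer: Final position: (x=0, y=14), facing West

Derivation:
Start: (x=1, y=14), facing North
  F3: move forward 1/3 (blocked), now at (x=1, y=13)
  R: turn right, now facing East
  F4: move forward 0/4 (blocked), now at (x=1, y=13)
  F1: move forward 0/1 (blocked), now at (x=1, y=13)
  F3: move forward 0/3 (blocked), now at (x=1, y=13)
  R: turn right, now facing South
  F4: move forward 1/4 (blocked), now at (x=1, y=14)
  R: turn right, now facing West
  F3: move forward 1/3 (blocked), now at (x=0, y=14)
  F5: move forward 0/5 (blocked), now at (x=0, y=14)
  L: turn left, now facing South
  R: turn right, now facing West
Final: (x=0, y=14), facing West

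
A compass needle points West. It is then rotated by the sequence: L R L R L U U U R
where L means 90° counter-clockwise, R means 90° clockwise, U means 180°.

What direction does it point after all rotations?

Start: West
  L (left (90° counter-clockwise)) -> South
  R (right (90° clockwise)) -> West
  L (left (90° counter-clockwise)) -> South
  R (right (90° clockwise)) -> West
  L (left (90° counter-clockwise)) -> South
  U (U-turn (180°)) -> North
  U (U-turn (180°)) -> South
  U (U-turn (180°)) -> North
  R (right (90° clockwise)) -> East
Final: East

Answer: Final heading: East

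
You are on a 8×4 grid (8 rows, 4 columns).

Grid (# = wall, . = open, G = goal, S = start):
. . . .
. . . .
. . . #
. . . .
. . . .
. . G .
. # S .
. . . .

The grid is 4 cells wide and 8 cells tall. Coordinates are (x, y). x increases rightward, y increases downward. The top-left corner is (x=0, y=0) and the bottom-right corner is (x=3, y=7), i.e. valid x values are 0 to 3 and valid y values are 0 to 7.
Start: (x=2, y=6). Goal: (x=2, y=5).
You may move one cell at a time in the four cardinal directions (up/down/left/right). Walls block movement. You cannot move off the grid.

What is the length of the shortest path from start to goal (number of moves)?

Answer: Shortest path length: 1

Derivation:
BFS from (x=2, y=6) until reaching (x=2, y=5):
  Distance 0: (x=2, y=6)
  Distance 1: (x=2, y=5), (x=3, y=6), (x=2, y=7)  <- goal reached here
One shortest path (1 moves): (x=2, y=6) -> (x=2, y=5)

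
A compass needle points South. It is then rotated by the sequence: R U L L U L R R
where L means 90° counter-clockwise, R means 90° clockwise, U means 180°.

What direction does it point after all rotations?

Answer: Final heading: South

Derivation:
Start: South
  R (right (90° clockwise)) -> West
  U (U-turn (180°)) -> East
  L (left (90° counter-clockwise)) -> North
  L (left (90° counter-clockwise)) -> West
  U (U-turn (180°)) -> East
  L (left (90° counter-clockwise)) -> North
  R (right (90° clockwise)) -> East
  R (right (90° clockwise)) -> South
Final: South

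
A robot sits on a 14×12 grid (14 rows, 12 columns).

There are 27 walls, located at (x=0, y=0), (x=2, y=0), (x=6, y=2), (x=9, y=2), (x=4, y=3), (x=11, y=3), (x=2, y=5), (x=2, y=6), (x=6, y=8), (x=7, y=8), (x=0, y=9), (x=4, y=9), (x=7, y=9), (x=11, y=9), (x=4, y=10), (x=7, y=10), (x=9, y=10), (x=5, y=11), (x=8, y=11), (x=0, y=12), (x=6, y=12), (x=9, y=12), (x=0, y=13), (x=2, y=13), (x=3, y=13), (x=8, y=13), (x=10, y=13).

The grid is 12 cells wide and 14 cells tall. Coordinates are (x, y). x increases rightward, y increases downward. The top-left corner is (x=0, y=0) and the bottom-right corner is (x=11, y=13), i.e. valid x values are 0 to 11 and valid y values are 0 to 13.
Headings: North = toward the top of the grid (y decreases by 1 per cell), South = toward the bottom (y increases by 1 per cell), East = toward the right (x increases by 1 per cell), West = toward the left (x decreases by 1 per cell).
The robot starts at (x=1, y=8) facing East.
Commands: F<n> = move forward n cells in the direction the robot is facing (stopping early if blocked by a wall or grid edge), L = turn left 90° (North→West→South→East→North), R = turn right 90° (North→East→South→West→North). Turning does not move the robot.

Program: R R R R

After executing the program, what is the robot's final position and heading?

Start: (x=1, y=8), facing East
  R: turn right, now facing South
  R: turn right, now facing West
  R: turn right, now facing North
  R: turn right, now facing East
Final: (x=1, y=8), facing East

Answer: Final position: (x=1, y=8), facing East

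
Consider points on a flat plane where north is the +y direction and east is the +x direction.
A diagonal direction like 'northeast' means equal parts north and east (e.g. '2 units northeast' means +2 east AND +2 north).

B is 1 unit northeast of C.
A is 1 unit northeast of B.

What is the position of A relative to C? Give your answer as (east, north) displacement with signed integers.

Answer: A is at (east=2, north=2) relative to C.

Derivation:
Place C at the origin (east=0, north=0).
  B is 1 unit northeast of C: delta (east=+1, north=+1); B at (east=1, north=1).
  A is 1 unit northeast of B: delta (east=+1, north=+1); A at (east=2, north=2).
Therefore A relative to C: (east=2, north=2).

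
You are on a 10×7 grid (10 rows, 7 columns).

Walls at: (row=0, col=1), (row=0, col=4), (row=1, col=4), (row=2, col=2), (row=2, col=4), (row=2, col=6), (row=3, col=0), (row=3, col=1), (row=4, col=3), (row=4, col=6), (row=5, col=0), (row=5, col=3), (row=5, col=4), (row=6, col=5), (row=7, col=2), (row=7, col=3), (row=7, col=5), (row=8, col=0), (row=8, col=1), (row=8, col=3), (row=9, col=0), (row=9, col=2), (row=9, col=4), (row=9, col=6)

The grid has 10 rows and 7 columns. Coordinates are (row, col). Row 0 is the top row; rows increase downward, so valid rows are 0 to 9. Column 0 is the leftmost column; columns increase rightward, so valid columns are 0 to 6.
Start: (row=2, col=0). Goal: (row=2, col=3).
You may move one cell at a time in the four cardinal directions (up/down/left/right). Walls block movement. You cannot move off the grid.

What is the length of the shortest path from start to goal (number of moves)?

Answer: Shortest path length: 5

Derivation:
BFS from (row=2, col=0) until reaching (row=2, col=3):
  Distance 0: (row=2, col=0)
  Distance 1: (row=1, col=0), (row=2, col=1)
  Distance 2: (row=0, col=0), (row=1, col=1)
  Distance 3: (row=1, col=2)
  Distance 4: (row=0, col=2), (row=1, col=3)
  Distance 5: (row=0, col=3), (row=2, col=3)  <- goal reached here
One shortest path (5 moves): (row=2, col=0) -> (row=2, col=1) -> (row=1, col=1) -> (row=1, col=2) -> (row=1, col=3) -> (row=2, col=3)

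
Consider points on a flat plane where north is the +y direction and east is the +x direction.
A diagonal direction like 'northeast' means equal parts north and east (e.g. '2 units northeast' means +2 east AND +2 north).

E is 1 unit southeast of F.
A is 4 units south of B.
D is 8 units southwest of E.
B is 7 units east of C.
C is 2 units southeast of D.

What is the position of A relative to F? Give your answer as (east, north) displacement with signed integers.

Answer: A is at (east=2, north=-15) relative to F.

Derivation:
Place F at the origin (east=0, north=0).
  E is 1 unit southeast of F: delta (east=+1, north=-1); E at (east=1, north=-1).
  D is 8 units southwest of E: delta (east=-8, north=-8); D at (east=-7, north=-9).
  C is 2 units southeast of D: delta (east=+2, north=-2); C at (east=-5, north=-11).
  B is 7 units east of C: delta (east=+7, north=+0); B at (east=2, north=-11).
  A is 4 units south of B: delta (east=+0, north=-4); A at (east=2, north=-15).
Therefore A relative to F: (east=2, north=-15).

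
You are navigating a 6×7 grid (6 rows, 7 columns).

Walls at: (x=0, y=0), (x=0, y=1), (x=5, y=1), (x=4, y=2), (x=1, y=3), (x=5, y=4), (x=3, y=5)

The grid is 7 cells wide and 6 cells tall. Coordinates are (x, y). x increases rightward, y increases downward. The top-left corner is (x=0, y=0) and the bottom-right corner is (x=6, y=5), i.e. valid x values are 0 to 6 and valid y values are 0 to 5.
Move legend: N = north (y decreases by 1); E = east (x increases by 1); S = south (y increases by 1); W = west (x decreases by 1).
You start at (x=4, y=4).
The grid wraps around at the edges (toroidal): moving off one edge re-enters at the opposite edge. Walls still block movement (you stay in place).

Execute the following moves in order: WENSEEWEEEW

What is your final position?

Answer: Final position: (x=3, y=4)

Derivation:
Start: (x=4, y=4)
  W (west): (x=4, y=4) -> (x=3, y=4)
  E (east): (x=3, y=4) -> (x=4, y=4)
  N (north): (x=4, y=4) -> (x=4, y=3)
  S (south): (x=4, y=3) -> (x=4, y=4)
  E (east): blocked, stay at (x=4, y=4)
  E (east): blocked, stay at (x=4, y=4)
  W (west): (x=4, y=4) -> (x=3, y=4)
  E (east): (x=3, y=4) -> (x=4, y=4)
  E (east): blocked, stay at (x=4, y=4)
  E (east): blocked, stay at (x=4, y=4)
  W (west): (x=4, y=4) -> (x=3, y=4)
Final: (x=3, y=4)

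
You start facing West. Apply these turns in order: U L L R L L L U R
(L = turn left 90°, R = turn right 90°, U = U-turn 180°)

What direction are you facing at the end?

Start: West
  U (U-turn (180°)) -> East
  L (left (90° counter-clockwise)) -> North
  L (left (90° counter-clockwise)) -> West
  R (right (90° clockwise)) -> North
  L (left (90° counter-clockwise)) -> West
  L (left (90° counter-clockwise)) -> South
  L (left (90° counter-clockwise)) -> East
  U (U-turn (180°)) -> West
  R (right (90° clockwise)) -> North
Final: North

Answer: Final heading: North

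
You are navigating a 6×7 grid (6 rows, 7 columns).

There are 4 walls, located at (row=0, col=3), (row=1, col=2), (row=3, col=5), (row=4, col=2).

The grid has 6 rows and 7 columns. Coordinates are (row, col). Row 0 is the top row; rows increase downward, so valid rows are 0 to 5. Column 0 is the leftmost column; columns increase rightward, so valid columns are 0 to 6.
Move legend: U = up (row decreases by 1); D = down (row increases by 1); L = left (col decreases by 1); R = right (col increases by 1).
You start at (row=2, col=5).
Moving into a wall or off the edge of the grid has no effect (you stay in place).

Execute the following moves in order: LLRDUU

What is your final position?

Start: (row=2, col=5)
  L (left): (row=2, col=5) -> (row=2, col=4)
  L (left): (row=2, col=4) -> (row=2, col=3)
  R (right): (row=2, col=3) -> (row=2, col=4)
  D (down): (row=2, col=4) -> (row=3, col=4)
  U (up): (row=3, col=4) -> (row=2, col=4)
  U (up): (row=2, col=4) -> (row=1, col=4)
Final: (row=1, col=4)

Answer: Final position: (row=1, col=4)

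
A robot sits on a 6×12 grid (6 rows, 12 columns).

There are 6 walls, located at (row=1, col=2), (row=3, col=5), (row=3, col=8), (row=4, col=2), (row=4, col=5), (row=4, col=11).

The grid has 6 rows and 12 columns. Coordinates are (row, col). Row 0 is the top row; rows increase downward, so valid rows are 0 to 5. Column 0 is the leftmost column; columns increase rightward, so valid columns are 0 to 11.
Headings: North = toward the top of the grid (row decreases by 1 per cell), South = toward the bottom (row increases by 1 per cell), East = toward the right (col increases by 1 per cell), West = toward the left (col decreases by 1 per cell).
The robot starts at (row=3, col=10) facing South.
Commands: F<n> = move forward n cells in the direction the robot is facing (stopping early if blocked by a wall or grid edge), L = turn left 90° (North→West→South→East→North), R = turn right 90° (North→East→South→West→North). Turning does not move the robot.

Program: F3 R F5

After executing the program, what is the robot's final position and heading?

Start: (row=3, col=10), facing South
  F3: move forward 2/3 (blocked), now at (row=5, col=10)
  R: turn right, now facing West
  F5: move forward 5, now at (row=5, col=5)
Final: (row=5, col=5), facing West

Answer: Final position: (row=5, col=5), facing West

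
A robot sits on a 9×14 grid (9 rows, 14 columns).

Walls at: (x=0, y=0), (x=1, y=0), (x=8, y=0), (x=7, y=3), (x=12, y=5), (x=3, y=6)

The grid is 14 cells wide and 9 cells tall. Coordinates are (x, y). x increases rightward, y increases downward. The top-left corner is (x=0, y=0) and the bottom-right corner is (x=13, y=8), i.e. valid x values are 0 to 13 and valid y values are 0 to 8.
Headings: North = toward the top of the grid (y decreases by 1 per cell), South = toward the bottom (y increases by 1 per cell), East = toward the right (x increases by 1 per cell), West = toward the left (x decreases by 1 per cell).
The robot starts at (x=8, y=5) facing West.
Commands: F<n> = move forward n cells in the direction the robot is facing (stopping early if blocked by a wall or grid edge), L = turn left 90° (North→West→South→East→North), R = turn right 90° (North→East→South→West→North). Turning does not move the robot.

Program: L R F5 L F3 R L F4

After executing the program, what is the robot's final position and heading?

Start: (x=8, y=5), facing West
  L: turn left, now facing South
  R: turn right, now facing West
  F5: move forward 5, now at (x=3, y=5)
  L: turn left, now facing South
  F3: move forward 0/3 (blocked), now at (x=3, y=5)
  R: turn right, now facing West
  L: turn left, now facing South
  F4: move forward 0/4 (blocked), now at (x=3, y=5)
Final: (x=3, y=5), facing South

Answer: Final position: (x=3, y=5), facing South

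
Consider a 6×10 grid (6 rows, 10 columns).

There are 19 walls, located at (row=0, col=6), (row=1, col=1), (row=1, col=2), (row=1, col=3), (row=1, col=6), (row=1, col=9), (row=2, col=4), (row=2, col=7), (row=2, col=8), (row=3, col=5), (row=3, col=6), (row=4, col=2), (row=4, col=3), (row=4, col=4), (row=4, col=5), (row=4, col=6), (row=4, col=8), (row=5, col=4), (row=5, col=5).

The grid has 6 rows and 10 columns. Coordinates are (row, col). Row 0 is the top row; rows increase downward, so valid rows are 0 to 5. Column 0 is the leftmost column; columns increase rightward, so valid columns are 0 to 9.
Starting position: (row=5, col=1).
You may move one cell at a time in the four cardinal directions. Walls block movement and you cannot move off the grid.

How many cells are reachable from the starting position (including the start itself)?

BFS flood-fill from (row=5, col=1):
  Distance 0: (row=5, col=1)
  Distance 1: (row=4, col=1), (row=5, col=0), (row=5, col=2)
  Distance 2: (row=3, col=1), (row=4, col=0), (row=5, col=3)
  Distance 3: (row=2, col=1), (row=3, col=0), (row=3, col=2)
  Distance 4: (row=2, col=0), (row=2, col=2), (row=3, col=3)
  Distance 5: (row=1, col=0), (row=2, col=3), (row=3, col=4)
  Distance 6: (row=0, col=0)
  Distance 7: (row=0, col=1)
  Distance 8: (row=0, col=2)
  Distance 9: (row=0, col=3)
  Distance 10: (row=0, col=4)
  Distance 11: (row=0, col=5), (row=1, col=4)
  Distance 12: (row=1, col=5)
  Distance 13: (row=2, col=5)
  Distance 14: (row=2, col=6)
Total reachable: 26 (grid has 41 open cells total)

Answer: Reachable cells: 26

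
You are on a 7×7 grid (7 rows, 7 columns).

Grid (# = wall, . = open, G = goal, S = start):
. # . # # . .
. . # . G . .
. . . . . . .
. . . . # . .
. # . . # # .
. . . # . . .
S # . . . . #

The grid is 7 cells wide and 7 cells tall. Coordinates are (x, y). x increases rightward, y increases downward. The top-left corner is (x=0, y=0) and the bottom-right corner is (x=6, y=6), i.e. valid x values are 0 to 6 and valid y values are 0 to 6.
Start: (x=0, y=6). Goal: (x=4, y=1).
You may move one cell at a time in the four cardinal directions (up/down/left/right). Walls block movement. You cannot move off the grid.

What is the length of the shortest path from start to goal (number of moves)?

BFS from (x=0, y=6) until reaching (x=4, y=1):
  Distance 0: (x=0, y=6)
  Distance 1: (x=0, y=5)
  Distance 2: (x=0, y=4), (x=1, y=5)
  Distance 3: (x=0, y=3), (x=2, y=5)
  Distance 4: (x=0, y=2), (x=1, y=3), (x=2, y=4), (x=2, y=6)
  Distance 5: (x=0, y=1), (x=1, y=2), (x=2, y=3), (x=3, y=4), (x=3, y=6)
  Distance 6: (x=0, y=0), (x=1, y=1), (x=2, y=2), (x=3, y=3), (x=4, y=6)
  Distance 7: (x=3, y=2), (x=4, y=5), (x=5, y=6)
  Distance 8: (x=3, y=1), (x=4, y=2), (x=5, y=5)
  Distance 9: (x=4, y=1), (x=5, y=2), (x=6, y=5)  <- goal reached here
One shortest path (9 moves): (x=0, y=6) -> (x=0, y=5) -> (x=1, y=5) -> (x=2, y=5) -> (x=2, y=4) -> (x=3, y=4) -> (x=3, y=3) -> (x=3, y=2) -> (x=4, y=2) -> (x=4, y=1)

Answer: Shortest path length: 9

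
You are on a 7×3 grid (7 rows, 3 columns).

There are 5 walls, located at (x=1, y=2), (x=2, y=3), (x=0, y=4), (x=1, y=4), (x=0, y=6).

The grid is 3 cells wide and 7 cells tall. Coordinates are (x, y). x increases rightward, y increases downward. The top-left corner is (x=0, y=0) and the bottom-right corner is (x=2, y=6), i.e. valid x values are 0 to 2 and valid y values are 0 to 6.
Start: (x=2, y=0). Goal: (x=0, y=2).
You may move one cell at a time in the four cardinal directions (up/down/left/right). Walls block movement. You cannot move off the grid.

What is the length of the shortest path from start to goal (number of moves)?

BFS from (x=2, y=0) until reaching (x=0, y=2):
  Distance 0: (x=2, y=0)
  Distance 1: (x=1, y=0), (x=2, y=1)
  Distance 2: (x=0, y=0), (x=1, y=1), (x=2, y=2)
  Distance 3: (x=0, y=1)
  Distance 4: (x=0, y=2)  <- goal reached here
One shortest path (4 moves): (x=2, y=0) -> (x=1, y=0) -> (x=0, y=0) -> (x=0, y=1) -> (x=0, y=2)

Answer: Shortest path length: 4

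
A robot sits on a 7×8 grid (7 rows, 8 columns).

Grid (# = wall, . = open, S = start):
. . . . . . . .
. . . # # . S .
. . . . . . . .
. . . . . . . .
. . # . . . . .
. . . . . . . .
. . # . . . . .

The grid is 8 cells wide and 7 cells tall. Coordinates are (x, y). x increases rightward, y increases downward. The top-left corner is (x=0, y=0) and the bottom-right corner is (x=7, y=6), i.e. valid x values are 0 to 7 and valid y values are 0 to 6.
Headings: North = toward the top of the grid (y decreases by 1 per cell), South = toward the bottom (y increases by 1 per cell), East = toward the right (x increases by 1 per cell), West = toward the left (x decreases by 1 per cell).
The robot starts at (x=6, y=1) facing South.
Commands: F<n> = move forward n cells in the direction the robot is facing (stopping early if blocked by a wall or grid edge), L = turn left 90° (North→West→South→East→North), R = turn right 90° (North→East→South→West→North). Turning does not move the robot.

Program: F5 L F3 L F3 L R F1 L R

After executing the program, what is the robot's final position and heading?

Answer: Final position: (x=7, y=2), facing North

Derivation:
Start: (x=6, y=1), facing South
  F5: move forward 5, now at (x=6, y=6)
  L: turn left, now facing East
  F3: move forward 1/3 (blocked), now at (x=7, y=6)
  L: turn left, now facing North
  F3: move forward 3, now at (x=7, y=3)
  L: turn left, now facing West
  R: turn right, now facing North
  F1: move forward 1, now at (x=7, y=2)
  L: turn left, now facing West
  R: turn right, now facing North
Final: (x=7, y=2), facing North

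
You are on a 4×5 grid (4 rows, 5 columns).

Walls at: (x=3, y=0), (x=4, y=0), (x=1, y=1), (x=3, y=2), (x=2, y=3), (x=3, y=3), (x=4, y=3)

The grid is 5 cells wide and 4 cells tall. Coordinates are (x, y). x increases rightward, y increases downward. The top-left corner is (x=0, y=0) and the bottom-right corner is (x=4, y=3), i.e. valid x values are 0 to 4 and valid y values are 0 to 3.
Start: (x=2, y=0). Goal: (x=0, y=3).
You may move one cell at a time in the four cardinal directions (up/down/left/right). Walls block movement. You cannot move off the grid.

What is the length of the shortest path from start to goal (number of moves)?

Answer: Shortest path length: 5

Derivation:
BFS from (x=2, y=0) until reaching (x=0, y=3):
  Distance 0: (x=2, y=0)
  Distance 1: (x=1, y=0), (x=2, y=1)
  Distance 2: (x=0, y=0), (x=3, y=1), (x=2, y=2)
  Distance 3: (x=0, y=1), (x=4, y=1), (x=1, y=2)
  Distance 4: (x=0, y=2), (x=4, y=2), (x=1, y=3)
  Distance 5: (x=0, y=3)  <- goal reached here
One shortest path (5 moves): (x=2, y=0) -> (x=1, y=0) -> (x=0, y=0) -> (x=0, y=1) -> (x=0, y=2) -> (x=0, y=3)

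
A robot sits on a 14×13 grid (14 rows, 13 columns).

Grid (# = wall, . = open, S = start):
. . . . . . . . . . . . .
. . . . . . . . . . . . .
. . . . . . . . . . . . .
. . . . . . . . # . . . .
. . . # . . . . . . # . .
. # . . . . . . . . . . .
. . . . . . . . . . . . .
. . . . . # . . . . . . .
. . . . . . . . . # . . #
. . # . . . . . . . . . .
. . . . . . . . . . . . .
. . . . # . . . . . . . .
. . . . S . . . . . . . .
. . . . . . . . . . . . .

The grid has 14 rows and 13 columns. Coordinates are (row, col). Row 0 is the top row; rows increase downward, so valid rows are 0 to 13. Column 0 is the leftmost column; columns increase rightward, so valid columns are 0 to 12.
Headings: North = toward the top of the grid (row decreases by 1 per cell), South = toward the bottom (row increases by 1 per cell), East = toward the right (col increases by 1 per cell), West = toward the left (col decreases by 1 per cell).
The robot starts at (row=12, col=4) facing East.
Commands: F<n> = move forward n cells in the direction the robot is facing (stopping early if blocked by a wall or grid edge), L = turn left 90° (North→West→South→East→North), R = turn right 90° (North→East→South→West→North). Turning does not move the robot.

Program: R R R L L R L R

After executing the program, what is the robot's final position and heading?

Start: (row=12, col=4), facing East
  R: turn right, now facing South
  R: turn right, now facing West
  R: turn right, now facing North
  L: turn left, now facing West
  L: turn left, now facing South
  R: turn right, now facing West
  L: turn left, now facing South
  R: turn right, now facing West
Final: (row=12, col=4), facing West

Answer: Final position: (row=12, col=4), facing West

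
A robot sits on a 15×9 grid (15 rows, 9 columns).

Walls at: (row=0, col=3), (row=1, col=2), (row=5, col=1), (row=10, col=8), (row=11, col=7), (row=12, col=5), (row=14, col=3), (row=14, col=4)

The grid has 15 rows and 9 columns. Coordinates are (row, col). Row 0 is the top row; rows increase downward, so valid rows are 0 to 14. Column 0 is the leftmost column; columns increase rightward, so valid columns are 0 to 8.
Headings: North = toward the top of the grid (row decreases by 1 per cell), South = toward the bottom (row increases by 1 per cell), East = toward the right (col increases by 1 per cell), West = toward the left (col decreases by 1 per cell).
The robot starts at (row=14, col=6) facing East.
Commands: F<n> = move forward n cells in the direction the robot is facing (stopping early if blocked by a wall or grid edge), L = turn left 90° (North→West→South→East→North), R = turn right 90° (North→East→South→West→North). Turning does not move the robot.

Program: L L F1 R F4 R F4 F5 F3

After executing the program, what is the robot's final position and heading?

Start: (row=14, col=6), facing East
  L: turn left, now facing North
  L: turn left, now facing West
  F1: move forward 1, now at (row=14, col=5)
  R: turn right, now facing North
  F4: move forward 1/4 (blocked), now at (row=13, col=5)
  R: turn right, now facing East
  F4: move forward 3/4 (blocked), now at (row=13, col=8)
  F5: move forward 0/5 (blocked), now at (row=13, col=8)
  F3: move forward 0/3 (blocked), now at (row=13, col=8)
Final: (row=13, col=8), facing East

Answer: Final position: (row=13, col=8), facing East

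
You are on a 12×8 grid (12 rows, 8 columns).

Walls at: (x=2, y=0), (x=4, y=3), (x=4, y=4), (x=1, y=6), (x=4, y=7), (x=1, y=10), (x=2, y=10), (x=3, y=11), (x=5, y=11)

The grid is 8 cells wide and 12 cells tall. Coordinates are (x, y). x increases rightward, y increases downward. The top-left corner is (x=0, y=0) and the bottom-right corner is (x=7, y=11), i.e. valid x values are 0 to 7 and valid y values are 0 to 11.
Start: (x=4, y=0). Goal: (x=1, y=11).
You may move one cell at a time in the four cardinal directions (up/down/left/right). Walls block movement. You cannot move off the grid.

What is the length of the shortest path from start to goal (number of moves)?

Answer: Shortest path length: 16

Derivation:
BFS from (x=4, y=0) until reaching (x=1, y=11):
  Distance 0: (x=4, y=0)
  Distance 1: (x=3, y=0), (x=5, y=0), (x=4, y=1)
  Distance 2: (x=6, y=0), (x=3, y=1), (x=5, y=1), (x=4, y=2)
  Distance 3: (x=7, y=0), (x=2, y=1), (x=6, y=1), (x=3, y=2), (x=5, y=2)
  Distance 4: (x=1, y=1), (x=7, y=1), (x=2, y=2), (x=6, y=2), (x=3, y=3), (x=5, y=3)
  Distance 5: (x=1, y=0), (x=0, y=1), (x=1, y=2), (x=7, y=2), (x=2, y=3), (x=6, y=3), (x=3, y=4), (x=5, y=4)
  Distance 6: (x=0, y=0), (x=0, y=2), (x=1, y=3), (x=7, y=3), (x=2, y=4), (x=6, y=4), (x=3, y=5), (x=5, y=5)
  Distance 7: (x=0, y=3), (x=1, y=4), (x=7, y=4), (x=2, y=5), (x=4, y=5), (x=6, y=5), (x=3, y=6), (x=5, y=6)
  Distance 8: (x=0, y=4), (x=1, y=5), (x=7, y=5), (x=2, y=6), (x=4, y=6), (x=6, y=6), (x=3, y=7), (x=5, y=7)
  Distance 9: (x=0, y=5), (x=7, y=6), (x=2, y=7), (x=6, y=7), (x=3, y=8), (x=5, y=8)
  Distance 10: (x=0, y=6), (x=1, y=7), (x=7, y=7), (x=2, y=8), (x=4, y=8), (x=6, y=8), (x=3, y=9), (x=5, y=9)
  Distance 11: (x=0, y=7), (x=1, y=8), (x=7, y=8), (x=2, y=9), (x=4, y=9), (x=6, y=9), (x=3, y=10), (x=5, y=10)
  Distance 12: (x=0, y=8), (x=1, y=9), (x=7, y=9), (x=4, y=10), (x=6, y=10)
  Distance 13: (x=0, y=9), (x=7, y=10), (x=4, y=11), (x=6, y=11)
  Distance 14: (x=0, y=10), (x=7, y=11)
  Distance 15: (x=0, y=11)
  Distance 16: (x=1, y=11)  <- goal reached here
One shortest path (16 moves): (x=4, y=0) -> (x=3, y=0) -> (x=3, y=1) -> (x=2, y=1) -> (x=1, y=1) -> (x=0, y=1) -> (x=0, y=2) -> (x=0, y=3) -> (x=0, y=4) -> (x=0, y=5) -> (x=0, y=6) -> (x=0, y=7) -> (x=0, y=8) -> (x=0, y=9) -> (x=0, y=10) -> (x=0, y=11) -> (x=1, y=11)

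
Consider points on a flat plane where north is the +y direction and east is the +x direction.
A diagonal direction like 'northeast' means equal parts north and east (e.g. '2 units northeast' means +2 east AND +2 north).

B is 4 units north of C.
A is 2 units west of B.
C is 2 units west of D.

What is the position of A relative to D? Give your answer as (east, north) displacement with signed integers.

Answer: A is at (east=-4, north=4) relative to D.

Derivation:
Place D at the origin (east=0, north=0).
  C is 2 units west of D: delta (east=-2, north=+0); C at (east=-2, north=0).
  B is 4 units north of C: delta (east=+0, north=+4); B at (east=-2, north=4).
  A is 2 units west of B: delta (east=-2, north=+0); A at (east=-4, north=4).
Therefore A relative to D: (east=-4, north=4).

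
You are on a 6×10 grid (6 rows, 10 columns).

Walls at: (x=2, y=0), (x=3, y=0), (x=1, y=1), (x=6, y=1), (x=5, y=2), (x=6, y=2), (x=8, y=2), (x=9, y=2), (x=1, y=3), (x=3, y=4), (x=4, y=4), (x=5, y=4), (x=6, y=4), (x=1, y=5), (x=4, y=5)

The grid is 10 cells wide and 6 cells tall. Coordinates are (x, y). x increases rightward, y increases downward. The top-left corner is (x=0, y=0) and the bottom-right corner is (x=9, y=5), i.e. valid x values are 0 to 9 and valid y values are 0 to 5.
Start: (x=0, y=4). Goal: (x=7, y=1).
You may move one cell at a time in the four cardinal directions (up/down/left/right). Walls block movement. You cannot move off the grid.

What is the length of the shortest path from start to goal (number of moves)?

Answer: Shortest path length: 10

Derivation:
BFS from (x=0, y=4) until reaching (x=7, y=1):
  Distance 0: (x=0, y=4)
  Distance 1: (x=0, y=3), (x=1, y=4), (x=0, y=5)
  Distance 2: (x=0, y=2), (x=2, y=4)
  Distance 3: (x=0, y=1), (x=1, y=2), (x=2, y=3), (x=2, y=5)
  Distance 4: (x=0, y=0), (x=2, y=2), (x=3, y=3), (x=3, y=5)
  Distance 5: (x=1, y=0), (x=2, y=1), (x=3, y=2), (x=4, y=3)
  Distance 6: (x=3, y=1), (x=4, y=2), (x=5, y=3)
  Distance 7: (x=4, y=1), (x=6, y=3)
  Distance 8: (x=4, y=0), (x=5, y=1), (x=7, y=3)
  Distance 9: (x=5, y=0), (x=7, y=2), (x=8, y=3), (x=7, y=4)
  Distance 10: (x=6, y=0), (x=7, y=1), (x=9, y=3), (x=8, y=4), (x=7, y=5)  <- goal reached here
One shortest path (10 moves): (x=0, y=4) -> (x=1, y=4) -> (x=2, y=4) -> (x=2, y=3) -> (x=3, y=3) -> (x=4, y=3) -> (x=5, y=3) -> (x=6, y=3) -> (x=7, y=3) -> (x=7, y=2) -> (x=7, y=1)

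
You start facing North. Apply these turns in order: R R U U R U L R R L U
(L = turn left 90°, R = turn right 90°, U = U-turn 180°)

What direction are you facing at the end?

Answer: Final heading: West

Derivation:
Start: North
  R (right (90° clockwise)) -> East
  R (right (90° clockwise)) -> South
  U (U-turn (180°)) -> North
  U (U-turn (180°)) -> South
  R (right (90° clockwise)) -> West
  U (U-turn (180°)) -> East
  L (left (90° counter-clockwise)) -> North
  R (right (90° clockwise)) -> East
  R (right (90° clockwise)) -> South
  L (left (90° counter-clockwise)) -> East
  U (U-turn (180°)) -> West
Final: West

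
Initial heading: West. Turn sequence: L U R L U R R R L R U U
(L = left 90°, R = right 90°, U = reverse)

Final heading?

Start: West
  L (left (90° counter-clockwise)) -> South
  U (U-turn (180°)) -> North
  R (right (90° clockwise)) -> East
  L (left (90° counter-clockwise)) -> North
  U (U-turn (180°)) -> South
  R (right (90° clockwise)) -> West
  R (right (90° clockwise)) -> North
  R (right (90° clockwise)) -> East
  L (left (90° counter-clockwise)) -> North
  R (right (90° clockwise)) -> East
  U (U-turn (180°)) -> West
  U (U-turn (180°)) -> East
Final: East

Answer: Final heading: East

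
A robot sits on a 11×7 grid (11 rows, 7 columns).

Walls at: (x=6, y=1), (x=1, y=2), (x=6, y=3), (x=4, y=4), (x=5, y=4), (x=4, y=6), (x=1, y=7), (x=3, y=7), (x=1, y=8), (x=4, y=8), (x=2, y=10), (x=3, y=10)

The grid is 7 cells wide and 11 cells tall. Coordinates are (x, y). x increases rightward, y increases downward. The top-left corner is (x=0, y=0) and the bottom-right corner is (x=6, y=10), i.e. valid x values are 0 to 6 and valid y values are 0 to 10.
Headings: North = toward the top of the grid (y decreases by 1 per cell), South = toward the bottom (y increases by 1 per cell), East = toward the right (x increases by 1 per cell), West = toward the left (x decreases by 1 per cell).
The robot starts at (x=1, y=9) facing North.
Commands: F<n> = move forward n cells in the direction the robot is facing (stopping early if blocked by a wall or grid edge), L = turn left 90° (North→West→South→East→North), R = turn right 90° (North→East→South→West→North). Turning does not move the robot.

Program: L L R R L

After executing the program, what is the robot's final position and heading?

Start: (x=1, y=9), facing North
  L: turn left, now facing West
  L: turn left, now facing South
  R: turn right, now facing West
  R: turn right, now facing North
  L: turn left, now facing West
Final: (x=1, y=9), facing West

Answer: Final position: (x=1, y=9), facing West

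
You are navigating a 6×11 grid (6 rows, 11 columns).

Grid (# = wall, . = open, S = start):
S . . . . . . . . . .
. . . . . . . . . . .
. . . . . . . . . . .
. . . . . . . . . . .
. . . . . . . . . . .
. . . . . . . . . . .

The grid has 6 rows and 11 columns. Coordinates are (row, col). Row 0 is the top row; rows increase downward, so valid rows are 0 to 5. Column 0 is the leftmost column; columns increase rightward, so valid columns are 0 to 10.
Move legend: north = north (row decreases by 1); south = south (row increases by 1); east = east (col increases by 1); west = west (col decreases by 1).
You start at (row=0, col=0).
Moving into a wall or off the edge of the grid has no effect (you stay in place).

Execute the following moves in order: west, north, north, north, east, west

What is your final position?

Start: (row=0, col=0)
  west (west): blocked, stay at (row=0, col=0)
  [×3]north (north): blocked, stay at (row=0, col=0)
  east (east): (row=0, col=0) -> (row=0, col=1)
  west (west): (row=0, col=1) -> (row=0, col=0)
Final: (row=0, col=0)

Answer: Final position: (row=0, col=0)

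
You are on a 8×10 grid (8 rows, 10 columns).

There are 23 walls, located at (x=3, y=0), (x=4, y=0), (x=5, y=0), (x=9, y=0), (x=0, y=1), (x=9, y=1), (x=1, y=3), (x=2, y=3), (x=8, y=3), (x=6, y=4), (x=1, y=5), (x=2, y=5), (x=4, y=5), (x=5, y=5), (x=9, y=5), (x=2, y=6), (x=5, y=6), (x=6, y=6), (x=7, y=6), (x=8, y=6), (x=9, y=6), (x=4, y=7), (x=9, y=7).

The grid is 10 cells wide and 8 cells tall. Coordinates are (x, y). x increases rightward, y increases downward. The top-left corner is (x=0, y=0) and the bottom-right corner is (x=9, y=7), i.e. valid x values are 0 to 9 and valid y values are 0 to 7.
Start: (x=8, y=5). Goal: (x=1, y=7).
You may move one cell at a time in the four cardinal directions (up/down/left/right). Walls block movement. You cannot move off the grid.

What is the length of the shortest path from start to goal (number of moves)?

Answer: Shortest path length: 13

Derivation:
BFS from (x=8, y=5) until reaching (x=1, y=7):
  Distance 0: (x=8, y=5)
  Distance 1: (x=8, y=4), (x=7, y=5)
  Distance 2: (x=7, y=4), (x=9, y=4), (x=6, y=5)
  Distance 3: (x=7, y=3), (x=9, y=3)
  Distance 4: (x=7, y=2), (x=9, y=2), (x=6, y=3)
  Distance 5: (x=7, y=1), (x=6, y=2), (x=8, y=2), (x=5, y=3)
  Distance 6: (x=7, y=0), (x=6, y=1), (x=8, y=1), (x=5, y=2), (x=4, y=3), (x=5, y=4)
  Distance 7: (x=6, y=0), (x=8, y=0), (x=5, y=1), (x=4, y=2), (x=3, y=3), (x=4, y=4)
  Distance 8: (x=4, y=1), (x=3, y=2), (x=3, y=4)
  Distance 9: (x=3, y=1), (x=2, y=2), (x=2, y=4), (x=3, y=5)
  Distance 10: (x=2, y=1), (x=1, y=2), (x=1, y=4), (x=3, y=6)
  Distance 11: (x=2, y=0), (x=1, y=1), (x=0, y=2), (x=0, y=4), (x=4, y=6), (x=3, y=7)
  Distance 12: (x=1, y=0), (x=0, y=3), (x=0, y=5), (x=2, y=7)
  Distance 13: (x=0, y=0), (x=0, y=6), (x=1, y=7)  <- goal reached here
One shortest path (13 moves): (x=8, y=5) -> (x=7, y=5) -> (x=7, y=4) -> (x=7, y=3) -> (x=6, y=3) -> (x=5, y=3) -> (x=4, y=3) -> (x=3, y=3) -> (x=3, y=4) -> (x=3, y=5) -> (x=3, y=6) -> (x=3, y=7) -> (x=2, y=7) -> (x=1, y=7)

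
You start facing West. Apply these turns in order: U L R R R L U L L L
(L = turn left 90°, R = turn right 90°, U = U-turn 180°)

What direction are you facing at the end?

Answer: Final heading: East

Derivation:
Start: West
  U (U-turn (180°)) -> East
  L (left (90° counter-clockwise)) -> North
  R (right (90° clockwise)) -> East
  R (right (90° clockwise)) -> South
  R (right (90° clockwise)) -> West
  L (left (90° counter-clockwise)) -> South
  U (U-turn (180°)) -> North
  L (left (90° counter-clockwise)) -> West
  L (left (90° counter-clockwise)) -> South
  L (left (90° counter-clockwise)) -> East
Final: East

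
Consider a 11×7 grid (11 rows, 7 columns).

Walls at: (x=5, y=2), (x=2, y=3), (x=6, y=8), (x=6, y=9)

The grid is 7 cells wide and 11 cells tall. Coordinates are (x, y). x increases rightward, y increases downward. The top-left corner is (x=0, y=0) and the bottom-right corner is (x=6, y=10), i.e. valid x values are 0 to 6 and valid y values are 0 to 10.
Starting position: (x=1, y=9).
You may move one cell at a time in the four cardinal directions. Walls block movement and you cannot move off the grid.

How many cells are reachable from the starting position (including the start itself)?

BFS flood-fill from (x=1, y=9):
  Distance 0: (x=1, y=9)
  Distance 1: (x=1, y=8), (x=0, y=9), (x=2, y=9), (x=1, y=10)
  Distance 2: (x=1, y=7), (x=0, y=8), (x=2, y=8), (x=3, y=9), (x=0, y=10), (x=2, y=10)
  Distance 3: (x=1, y=6), (x=0, y=7), (x=2, y=7), (x=3, y=8), (x=4, y=9), (x=3, y=10)
  Distance 4: (x=1, y=5), (x=0, y=6), (x=2, y=6), (x=3, y=7), (x=4, y=8), (x=5, y=9), (x=4, y=10)
  Distance 5: (x=1, y=4), (x=0, y=5), (x=2, y=5), (x=3, y=6), (x=4, y=7), (x=5, y=8), (x=5, y=10)
  Distance 6: (x=1, y=3), (x=0, y=4), (x=2, y=4), (x=3, y=5), (x=4, y=6), (x=5, y=7), (x=6, y=10)
  Distance 7: (x=1, y=2), (x=0, y=3), (x=3, y=4), (x=4, y=5), (x=5, y=6), (x=6, y=7)
  Distance 8: (x=1, y=1), (x=0, y=2), (x=2, y=2), (x=3, y=3), (x=4, y=4), (x=5, y=5), (x=6, y=6)
  Distance 9: (x=1, y=0), (x=0, y=1), (x=2, y=1), (x=3, y=2), (x=4, y=3), (x=5, y=4), (x=6, y=5)
  Distance 10: (x=0, y=0), (x=2, y=0), (x=3, y=1), (x=4, y=2), (x=5, y=3), (x=6, y=4)
  Distance 11: (x=3, y=0), (x=4, y=1), (x=6, y=3)
  Distance 12: (x=4, y=0), (x=5, y=1), (x=6, y=2)
  Distance 13: (x=5, y=0), (x=6, y=1)
  Distance 14: (x=6, y=0)
Total reachable: 73 (grid has 73 open cells total)

Answer: Reachable cells: 73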